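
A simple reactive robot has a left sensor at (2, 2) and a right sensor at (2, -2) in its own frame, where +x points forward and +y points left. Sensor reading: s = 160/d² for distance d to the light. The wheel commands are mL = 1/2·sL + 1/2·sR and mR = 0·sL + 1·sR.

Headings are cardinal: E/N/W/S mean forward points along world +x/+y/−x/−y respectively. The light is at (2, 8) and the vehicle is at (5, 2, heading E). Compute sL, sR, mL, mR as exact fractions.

left sensor world pos  = (7, 4); dL² = 41
right sensor world pos = (7, 0); dR² = 89
sL = 160/41 = 160/41
sR = 160/89 = 160/89
mL = 1/2·sL + 1/2·sR = 10400/3649
mR = 0·sL + 1·sR = 160/89

160/41 160/89 10400/3649 160/89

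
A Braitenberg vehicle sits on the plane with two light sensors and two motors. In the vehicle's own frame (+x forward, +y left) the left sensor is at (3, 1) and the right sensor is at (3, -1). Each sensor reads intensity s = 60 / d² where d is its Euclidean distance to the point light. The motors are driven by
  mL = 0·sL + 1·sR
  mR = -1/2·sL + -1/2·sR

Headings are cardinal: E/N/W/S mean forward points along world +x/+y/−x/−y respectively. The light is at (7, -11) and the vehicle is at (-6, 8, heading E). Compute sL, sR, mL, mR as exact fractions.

left sensor world pos  = (-3, 9); dL² = 500
right sensor world pos = (-3, 7); dR² = 424
sL = 60/500 = 3/25
sR = 60/424 = 15/106
mL = 0·sL + 1·sR = 15/106
mR = -1/2·sL + -1/2·sR = -693/5300

3/25 15/106 15/106 -693/5300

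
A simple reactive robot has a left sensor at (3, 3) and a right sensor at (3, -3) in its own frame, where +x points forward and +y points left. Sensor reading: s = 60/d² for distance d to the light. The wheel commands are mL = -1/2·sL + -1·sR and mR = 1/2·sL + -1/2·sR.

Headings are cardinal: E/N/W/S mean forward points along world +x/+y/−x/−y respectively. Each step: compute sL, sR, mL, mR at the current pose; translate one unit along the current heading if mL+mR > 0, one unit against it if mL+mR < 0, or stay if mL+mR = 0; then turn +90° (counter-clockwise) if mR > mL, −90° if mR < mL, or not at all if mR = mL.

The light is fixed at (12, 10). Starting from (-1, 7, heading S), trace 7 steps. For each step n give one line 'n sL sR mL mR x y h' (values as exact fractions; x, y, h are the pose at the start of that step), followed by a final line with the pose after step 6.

n=0: pose=(-1,7,S); sL=15/34, sR=15/73; mL=-2115/4964, mR=585/4964; mL+mR=-45/146 → advance -1; mR−mL=675/1241 → turn +1·90°
n=1: pose=(-1,8,E); sL=60/101, sR=12/25; mL=-1962/2525, mR=144/2525; mL+mR=-18/25 → advance -1; mR−mL=2106/2525 → turn +1·90°
n=2: pose=(-2,8,N); sL=6/29, sR=30/61; mL=-1053/1769, mR=-252/1769; mL+mR=-45/61 → advance -1; mR−mL=801/1769 → turn +1·90°
n=3: pose=(-2,7,W); sL=12/65, sR=60/289; mL=-5634/18785, mR=-216/18785; mL+mR=-90/289 → advance -1; mR−mL=5418/18785 → turn +1·90°
n=4: pose=(-1,7,S); sL=15/34, sR=15/73; mL=-2115/4964, mR=585/4964; mL+mR=-45/146 → advance -1; mR−mL=675/1241 → turn +1·90°
n=5: pose=(-1,8,E); sL=60/101, sR=12/25; mL=-1962/2525, mR=144/2525; mL+mR=-18/25 → advance -1; mR−mL=2106/2525 → turn +1·90°
n=6: pose=(-2,8,N); sL=6/29, sR=30/61; mL=-1053/1769, mR=-252/1769; mL+mR=-45/61 → advance -1; mR−mL=801/1769 → turn +1·90°

0 15/34 15/73 -2115/4964 585/4964 -1 7 S
1 60/101 12/25 -1962/2525 144/2525 -1 8 E
2 6/29 30/61 -1053/1769 -252/1769 -2 8 N
3 12/65 60/289 -5634/18785 -216/18785 -2 7 W
4 15/34 15/73 -2115/4964 585/4964 -1 7 S
5 60/101 12/25 -1962/2525 144/2525 -1 8 E
6 6/29 30/61 -1053/1769 -252/1769 -2 8 N
final -2 7 W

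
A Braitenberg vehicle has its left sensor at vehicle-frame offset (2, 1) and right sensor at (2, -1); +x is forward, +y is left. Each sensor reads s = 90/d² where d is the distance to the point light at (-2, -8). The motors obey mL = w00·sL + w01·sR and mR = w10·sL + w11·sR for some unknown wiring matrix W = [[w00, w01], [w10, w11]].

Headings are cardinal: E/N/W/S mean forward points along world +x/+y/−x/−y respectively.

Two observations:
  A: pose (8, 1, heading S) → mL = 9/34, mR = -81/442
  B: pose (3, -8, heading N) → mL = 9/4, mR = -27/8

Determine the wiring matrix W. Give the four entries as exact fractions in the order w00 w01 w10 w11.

obs A: pose=(8,1,S) → sL=9/17, sR=9/13, mL=9/34, mR=-81/442
obs B: pose=(3,-8,N) → sL=9/2, sR=9/4, mL=9/4, mR=-27/8
sensor matrix S = [[9/17, 9/13], [9/2, 9/4]]; det S = -1701/884
solve [mL_A; mL_B] = S·[w00; w01] and [mR_A; mR_B] = S·[w10; w11]:
  w00 = 1/2, w01 = 0, w10 = -1, w11 = 1/2

1/2 0 -1 1/2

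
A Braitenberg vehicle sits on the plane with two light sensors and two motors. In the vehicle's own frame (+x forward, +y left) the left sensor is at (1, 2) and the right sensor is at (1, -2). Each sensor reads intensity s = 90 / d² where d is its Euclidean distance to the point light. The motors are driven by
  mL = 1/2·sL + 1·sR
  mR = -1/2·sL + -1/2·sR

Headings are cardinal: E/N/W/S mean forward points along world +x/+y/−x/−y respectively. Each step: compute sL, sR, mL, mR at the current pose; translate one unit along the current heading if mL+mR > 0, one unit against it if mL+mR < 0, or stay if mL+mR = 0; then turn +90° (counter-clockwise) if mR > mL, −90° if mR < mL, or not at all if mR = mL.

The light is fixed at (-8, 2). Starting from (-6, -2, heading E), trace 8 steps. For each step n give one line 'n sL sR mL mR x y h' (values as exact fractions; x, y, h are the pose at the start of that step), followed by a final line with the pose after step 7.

0 90/13 2 71/13 -58/13 -6 -2 E
1 9/5 45/13 567/130 -171/65 -5 -2 S
2 90/53 90/13 5355/689 -2970/689 -5 -3 W
3 45/8 45/16 45/8 -135/32 -6 -3 N
4 90/13 2 71/13 -58/13 -6 -2 E
5 9/5 45/13 567/130 -171/65 -5 -2 S
6 90/53 90/13 5355/689 -2970/689 -5 -3 W
7 45/8 45/16 45/8 -135/32 -6 -3 N
final -6 -2 E

n=0: pose=(-6,-2,E); sL=90/13, sR=2; mL=71/13, mR=-58/13; mL+mR=1 → advance +1; mR−mL=-129/13 → turn -1·90°
n=1: pose=(-5,-2,S); sL=9/5, sR=45/13; mL=567/130, mR=-171/65; mL+mR=45/26 → advance +1; mR−mL=-909/130 → turn -1·90°
n=2: pose=(-5,-3,W); sL=90/53, sR=90/13; mL=5355/689, mR=-2970/689; mL+mR=45/13 → advance +1; mR−mL=-8325/689 → turn -1·90°
n=3: pose=(-6,-3,N); sL=45/8, sR=45/16; mL=45/8, mR=-135/32; mL+mR=45/32 → advance +1; mR−mL=-315/32 → turn -1·90°
n=4: pose=(-6,-2,E); sL=90/13, sR=2; mL=71/13, mR=-58/13; mL+mR=1 → advance +1; mR−mL=-129/13 → turn -1·90°
n=5: pose=(-5,-2,S); sL=9/5, sR=45/13; mL=567/130, mR=-171/65; mL+mR=45/26 → advance +1; mR−mL=-909/130 → turn -1·90°
n=6: pose=(-5,-3,W); sL=90/53, sR=90/13; mL=5355/689, mR=-2970/689; mL+mR=45/13 → advance +1; mR−mL=-8325/689 → turn -1·90°
n=7: pose=(-6,-3,N); sL=45/8, sR=45/16; mL=45/8, mR=-135/32; mL+mR=45/32 → advance +1; mR−mL=-315/32 → turn -1·90°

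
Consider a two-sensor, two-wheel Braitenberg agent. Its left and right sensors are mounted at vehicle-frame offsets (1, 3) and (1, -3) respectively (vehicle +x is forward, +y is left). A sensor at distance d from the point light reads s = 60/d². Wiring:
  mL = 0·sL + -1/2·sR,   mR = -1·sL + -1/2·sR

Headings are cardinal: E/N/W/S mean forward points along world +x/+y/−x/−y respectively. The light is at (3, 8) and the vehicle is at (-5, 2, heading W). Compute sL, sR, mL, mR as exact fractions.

left sensor world pos  = (-6, -1); dL² = 162
right sensor world pos = (-6, 5); dR² = 90
sL = 60/162 = 10/27
sR = 60/90 = 2/3
mL = 0·sL + -1/2·sR = -1/3
mR = -1·sL + -1/2·sR = -19/27

10/27 2/3 -1/3 -19/27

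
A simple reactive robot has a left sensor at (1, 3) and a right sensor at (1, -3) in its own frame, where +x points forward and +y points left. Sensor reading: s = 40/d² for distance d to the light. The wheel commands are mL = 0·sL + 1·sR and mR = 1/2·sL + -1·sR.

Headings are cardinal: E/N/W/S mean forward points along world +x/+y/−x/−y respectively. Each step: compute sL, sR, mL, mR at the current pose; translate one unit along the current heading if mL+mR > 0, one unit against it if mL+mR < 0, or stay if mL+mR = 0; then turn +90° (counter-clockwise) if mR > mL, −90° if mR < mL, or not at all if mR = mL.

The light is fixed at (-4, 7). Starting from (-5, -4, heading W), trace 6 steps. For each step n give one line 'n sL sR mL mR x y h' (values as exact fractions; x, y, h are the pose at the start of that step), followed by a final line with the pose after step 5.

0 1/5 10/17 10/17 -83/170 -5 -4 W
1 8/25 40/101 40/101 -596/2525 -6 -4 N
2 4/5 4/17 4/17 14/85 -6 -3 E
3 8/25 40/137 40/137 -452/3425 -5 -3 S
4 1/5 10/17 10/17 -83/170 -5 -4 W
5 8/25 40/101 40/101 -596/2525 -6 -4 N
final -6 -3 E

n=0: pose=(-5,-4,W); sL=1/5, sR=10/17; mL=10/17, mR=-83/170; mL+mR=1/10 → advance +1; mR−mL=-183/170 → turn -1·90°
n=1: pose=(-6,-4,N); sL=8/25, sR=40/101; mL=40/101, mR=-596/2525; mL+mR=4/25 → advance +1; mR−mL=-1596/2525 → turn -1·90°
n=2: pose=(-6,-3,E); sL=4/5, sR=4/17; mL=4/17, mR=14/85; mL+mR=2/5 → advance +1; mR−mL=-6/85 → turn -1·90°
n=3: pose=(-5,-3,S); sL=8/25, sR=40/137; mL=40/137, mR=-452/3425; mL+mR=4/25 → advance +1; mR−mL=-1452/3425 → turn -1·90°
n=4: pose=(-5,-4,W); sL=1/5, sR=10/17; mL=10/17, mR=-83/170; mL+mR=1/10 → advance +1; mR−mL=-183/170 → turn -1·90°
n=5: pose=(-6,-4,N); sL=8/25, sR=40/101; mL=40/101, mR=-596/2525; mL+mR=4/25 → advance +1; mR−mL=-1596/2525 → turn -1·90°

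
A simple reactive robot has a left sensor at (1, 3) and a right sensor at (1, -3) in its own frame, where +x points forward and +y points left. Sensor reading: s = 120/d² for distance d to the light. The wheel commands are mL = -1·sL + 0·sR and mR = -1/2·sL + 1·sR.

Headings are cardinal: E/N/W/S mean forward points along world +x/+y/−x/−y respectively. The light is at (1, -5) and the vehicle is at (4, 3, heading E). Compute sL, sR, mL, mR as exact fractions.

left sensor world pos  = (5, 6); dL² = 137
right sensor world pos = (5, 0); dR² = 41
sL = 120/137 = 120/137
sR = 120/41 = 120/41
mL = -1·sL + 0·sR = -120/137
mR = -1/2·sL + 1·sR = 13980/5617

120/137 120/41 -120/137 13980/5617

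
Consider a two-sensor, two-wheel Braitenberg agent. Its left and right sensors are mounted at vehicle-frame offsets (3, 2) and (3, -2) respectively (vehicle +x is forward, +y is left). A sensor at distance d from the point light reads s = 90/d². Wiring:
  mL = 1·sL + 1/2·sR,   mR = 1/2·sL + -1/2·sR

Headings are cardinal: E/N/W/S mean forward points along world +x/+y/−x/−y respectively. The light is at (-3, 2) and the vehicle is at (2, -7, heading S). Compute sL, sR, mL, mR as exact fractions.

left sensor world pos  = (4, -10); dL² = 193
right sensor world pos = (0, -10); dR² = 153
sL = 90/193 = 90/193
sR = 90/153 = 10/17
mL = 1·sL + 1/2·sR = 2495/3281
mR = 1/2·sL + -1/2·sR = -200/3281

90/193 10/17 2495/3281 -200/3281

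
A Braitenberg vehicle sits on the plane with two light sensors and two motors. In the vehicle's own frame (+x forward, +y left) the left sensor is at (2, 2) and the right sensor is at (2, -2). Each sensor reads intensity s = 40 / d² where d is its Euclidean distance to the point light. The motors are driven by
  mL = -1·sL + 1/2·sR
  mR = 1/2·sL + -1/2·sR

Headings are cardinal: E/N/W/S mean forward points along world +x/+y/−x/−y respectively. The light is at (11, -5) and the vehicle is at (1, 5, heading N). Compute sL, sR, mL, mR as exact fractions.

5/36 5/26 -5/117 -25/936

left sensor world pos  = (-1, 7); dL² = 288
right sensor world pos = (3, 7); dR² = 208
sL = 40/288 = 5/36
sR = 40/208 = 5/26
mL = -1·sL + 1/2·sR = -5/117
mR = 1/2·sL + -1/2·sR = -25/936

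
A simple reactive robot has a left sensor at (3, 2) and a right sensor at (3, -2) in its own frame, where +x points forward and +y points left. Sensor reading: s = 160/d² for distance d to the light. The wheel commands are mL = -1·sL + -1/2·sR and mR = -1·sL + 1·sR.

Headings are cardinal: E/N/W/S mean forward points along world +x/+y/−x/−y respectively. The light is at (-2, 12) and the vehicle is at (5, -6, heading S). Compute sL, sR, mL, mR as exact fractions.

80/261 80/233 -29080/60813 2240/60813

left sensor world pos  = (7, -9); dL² = 522
right sensor world pos = (3, -9); dR² = 466
sL = 160/522 = 80/261
sR = 160/466 = 80/233
mL = -1·sL + -1/2·sR = -29080/60813
mR = -1·sL + 1·sR = 2240/60813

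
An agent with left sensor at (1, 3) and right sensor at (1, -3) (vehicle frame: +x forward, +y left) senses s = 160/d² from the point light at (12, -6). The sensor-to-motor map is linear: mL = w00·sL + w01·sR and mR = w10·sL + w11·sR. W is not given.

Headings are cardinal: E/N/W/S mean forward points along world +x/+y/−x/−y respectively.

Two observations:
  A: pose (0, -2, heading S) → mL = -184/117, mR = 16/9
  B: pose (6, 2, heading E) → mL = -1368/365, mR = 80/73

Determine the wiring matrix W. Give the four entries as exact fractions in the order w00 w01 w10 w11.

obs A: pose=(0,-2,S) → sL=16/9, sR=80/117, mL=-184/117, mR=16/9
obs B: pose=(6,2,E) → sL=80/73, sR=16/5, mL=-1368/365, mR=80/73
sensor matrix S = [[16/9, 80/117], [80/73, 16/5]]; det S = 210944/42705
solve [mL_A; mL_B] = S·[w00; w01] and [mR_A; mR_B] = S·[w10; w11]:
  w00 = -1/2, w01 = -1, w10 = 1, w11 = 0

-1/2 -1 1 0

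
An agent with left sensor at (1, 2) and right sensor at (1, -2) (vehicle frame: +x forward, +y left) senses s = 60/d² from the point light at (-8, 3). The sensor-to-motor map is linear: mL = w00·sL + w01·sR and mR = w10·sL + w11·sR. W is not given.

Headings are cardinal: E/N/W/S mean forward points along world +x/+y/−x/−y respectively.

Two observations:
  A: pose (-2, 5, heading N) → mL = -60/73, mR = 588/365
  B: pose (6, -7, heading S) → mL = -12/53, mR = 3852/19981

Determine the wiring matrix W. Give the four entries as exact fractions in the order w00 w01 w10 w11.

obs A: pose=(-2,5,N) → sL=12/5, sR=60/73, mL=-60/73, mR=588/365
obs B: pose=(6,-7,S) → sL=60/377, sR=12/53, mL=-12/53, mR=3852/19981
sensor matrix S = [[12/5, 60/73], [60/377, 12/53]]; det S = 3009024/7293065
solve [mL_A; mL_B] = S·[w00; w01] and [mR_A; mR_B] = S·[w10; w11]:
  w00 = 0, w01 = -1, w10 = 1/2, w11 = 1/2

0 -1 1/2 1/2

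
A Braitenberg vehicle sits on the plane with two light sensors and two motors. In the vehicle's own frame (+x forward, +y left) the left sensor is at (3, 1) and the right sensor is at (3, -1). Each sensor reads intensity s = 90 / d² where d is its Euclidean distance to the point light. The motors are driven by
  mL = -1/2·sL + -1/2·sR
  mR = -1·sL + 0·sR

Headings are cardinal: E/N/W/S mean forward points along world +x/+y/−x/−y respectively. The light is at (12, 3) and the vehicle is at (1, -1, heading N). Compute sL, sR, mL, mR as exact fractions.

18/29 90/101 -2214/2929 -18/29

left sensor world pos  = (0, 2); dL² = 145
right sensor world pos = (2, 2); dR² = 101
sL = 90/145 = 18/29
sR = 90/101 = 90/101
mL = -1/2·sL + -1/2·sR = -2214/2929
mR = -1·sL + 0·sR = -18/29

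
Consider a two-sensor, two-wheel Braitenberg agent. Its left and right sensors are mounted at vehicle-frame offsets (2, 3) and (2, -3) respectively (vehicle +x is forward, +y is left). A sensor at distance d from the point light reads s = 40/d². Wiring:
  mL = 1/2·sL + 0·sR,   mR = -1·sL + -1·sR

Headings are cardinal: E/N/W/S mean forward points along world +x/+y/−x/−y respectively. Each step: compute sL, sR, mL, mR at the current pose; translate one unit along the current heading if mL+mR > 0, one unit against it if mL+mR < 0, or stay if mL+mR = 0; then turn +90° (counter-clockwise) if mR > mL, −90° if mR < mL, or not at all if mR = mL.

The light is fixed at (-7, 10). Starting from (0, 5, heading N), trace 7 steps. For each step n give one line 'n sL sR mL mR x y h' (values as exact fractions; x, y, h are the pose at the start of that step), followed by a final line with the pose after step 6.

n=0: pose=(0,5,N); sL=8/5, sR=40/109; mL=4/5, mR=-1072/545; mL+mR=-636/545 → advance -1; mR−mL=-1508/545 → turn -1·90°
n=1: pose=(0,4,E); sL=4/9, sR=20/81; mL=2/9, mR=-56/81; mL+mR=-38/81 → advance -1; mR−mL=-74/81 → turn -1·90°
n=2: pose=(-1,4,S); sL=8/29, sR=40/73; mL=4/29, mR=-1744/2117; mL+mR=-1452/2117 → advance -1; mR−mL=-2036/2117 → turn -1·90°
n=3: pose=(-1,5,W); sL=1/2, sR=2; mL=1/4, mR=-5/2; mL+mR=-9/4 → advance -1; mR−mL=-11/4 → turn -1·90°
n=4: pose=(0,5,N); sL=8/5, sR=40/109; mL=4/5, mR=-1072/545; mL+mR=-636/545 → advance -1; mR−mL=-1508/545 → turn -1·90°
n=5: pose=(0,4,E); sL=4/9, sR=20/81; mL=2/9, mR=-56/81; mL+mR=-38/81 → advance -1; mR−mL=-74/81 → turn -1·90°
n=6: pose=(-1,4,S); sL=8/29, sR=40/73; mL=4/29, mR=-1744/2117; mL+mR=-1452/2117 → advance -1; mR−mL=-2036/2117 → turn -1·90°

0 8/5 40/109 4/5 -1072/545 0 5 N
1 4/9 20/81 2/9 -56/81 0 4 E
2 8/29 40/73 4/29 -1744/2117 -1 4 S
3 1/2 2 1/4 -5/2 -1 5 W
4 8/5 40/109 4/5 -1072/545 0 5 N
5 4/9 20/81 2/9 -56/81 0 4 E
6 8/29 40/73 4/29 -1744/2117 -1 4 S
final -1 5 W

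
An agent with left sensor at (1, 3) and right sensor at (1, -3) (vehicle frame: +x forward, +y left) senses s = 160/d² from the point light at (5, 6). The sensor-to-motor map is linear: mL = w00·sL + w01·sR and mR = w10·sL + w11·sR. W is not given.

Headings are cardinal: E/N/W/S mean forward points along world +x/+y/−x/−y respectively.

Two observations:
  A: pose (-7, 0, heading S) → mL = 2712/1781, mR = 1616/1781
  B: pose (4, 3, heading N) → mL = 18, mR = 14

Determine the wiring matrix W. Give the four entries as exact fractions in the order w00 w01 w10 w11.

1 1/2 1/2 1/2

obs A: pose=(-7,0,S) → sL=16/13, sR=80/137, mL=2712/1781, mR=1616/1781
obs B: pose=(4,3,N) → sL=8, sR=20, mL=18, mR=14
sensor matrix S = [[16/13, 80/137], [8, 20]]; det S = 35520/1781
solve [mL_A; mL_B] = S·[w00; w01] and [mR_A; mR_B] = S·[w10; w11]:
  w00 = 1, w01 = 1/2, w10 = 1/2, w11 = 1/2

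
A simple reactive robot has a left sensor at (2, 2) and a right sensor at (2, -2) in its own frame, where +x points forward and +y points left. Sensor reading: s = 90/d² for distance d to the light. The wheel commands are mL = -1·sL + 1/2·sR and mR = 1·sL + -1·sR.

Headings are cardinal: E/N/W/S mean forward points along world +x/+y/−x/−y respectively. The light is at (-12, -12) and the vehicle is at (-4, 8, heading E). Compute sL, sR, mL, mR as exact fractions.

left sensor world pos  = (-2, 10); dL² = 584
right sensor world pos = (-2, 6); dR² = 424
sL = 90/584 = 45/292
sR = 90/424 = 45/212
mL = -1·sL + 1/2·sR = -1485/30952
mR = 1·sL + -1·sR = -225/3869

45/292 45/212 -1485/30952 -225/3869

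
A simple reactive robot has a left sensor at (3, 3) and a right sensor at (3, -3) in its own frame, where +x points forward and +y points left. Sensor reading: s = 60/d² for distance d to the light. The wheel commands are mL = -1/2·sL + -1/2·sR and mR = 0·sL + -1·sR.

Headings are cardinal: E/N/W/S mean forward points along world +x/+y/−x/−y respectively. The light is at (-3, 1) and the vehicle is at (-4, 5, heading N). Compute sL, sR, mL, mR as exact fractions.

left sensor world pos  = (-7, 8); dL² = 65
right sensor world pos = (-1, 8); dR² = 53
sL = 60/65 = 12/13
sR = 60/53 = 60/53
mL = -1/2·sL + -1/2·sR = -708/689
mR = 0·sL + -1·sR = -60/53

12/13 60/53 -708/689 -60/53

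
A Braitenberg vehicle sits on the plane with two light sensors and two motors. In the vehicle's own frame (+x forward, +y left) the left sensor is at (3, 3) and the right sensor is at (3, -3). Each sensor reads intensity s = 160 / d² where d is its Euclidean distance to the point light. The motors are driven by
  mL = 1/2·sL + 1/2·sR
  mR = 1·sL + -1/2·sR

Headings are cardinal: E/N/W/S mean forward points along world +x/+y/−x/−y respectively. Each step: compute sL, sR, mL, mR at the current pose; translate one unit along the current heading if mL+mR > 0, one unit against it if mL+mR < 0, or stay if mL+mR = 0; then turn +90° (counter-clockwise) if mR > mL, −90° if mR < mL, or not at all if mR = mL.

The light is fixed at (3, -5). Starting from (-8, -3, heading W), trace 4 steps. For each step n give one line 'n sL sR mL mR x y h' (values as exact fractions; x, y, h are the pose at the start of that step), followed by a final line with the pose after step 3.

n=0: pose=(-8,-3,W); sL=160/197, sR=160/221; mL=33440/43537, mR=19600/43537; mL+mR=240/197 → advance +1; mR−mL=-13840/43537 → turn -1·90°
n=1: pose=(-9,-3,N); sL=16/25, sR=80/53; mL=1424/1325, mR=-152/1325; mL+mR=24/25 → advance +1; mR−mL=-1576/1325 → turn -1·90°
n=2: pose=(-9,-2,E); sL=160/117, sR=160/81; mL=1760/1053, mR=400/1053; mL+mR=80/39 → advance +1; mR−mL=-1360/1053 → turn -1·90°
n=3: pose=(-8,-2,S); sL=5/2, sR=40/49; mL=325/196, mR=205/98; mL+mR=15/4 → advance +1; mR−mL=85/196 → turn +1·90°

0 160/197 160/221 33440/43537 19600/43537 -8 -3 W
1 16/25 80/53 1424/1325 -152/1325 -9 -3 N
2 160/117 160/81 1760/1053 400/1053 -9 -2 E
3 5/2 40/49 325/196 205/98 -8 -2 S
final -8 -3 E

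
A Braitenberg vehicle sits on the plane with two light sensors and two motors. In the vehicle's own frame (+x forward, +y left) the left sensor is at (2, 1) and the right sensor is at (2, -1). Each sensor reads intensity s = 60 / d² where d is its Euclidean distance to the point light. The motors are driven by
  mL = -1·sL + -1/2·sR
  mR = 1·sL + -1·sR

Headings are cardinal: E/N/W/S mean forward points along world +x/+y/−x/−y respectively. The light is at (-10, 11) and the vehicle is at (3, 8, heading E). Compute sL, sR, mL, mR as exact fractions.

60/229 60/241 -21330/55189 720/55189

left sensor world pos  = (5, 9); dL² = 229
right sensor world pos = (5, 7); dR² = 241
sL = 60/229 = 60/229
sR = 60/241 = 60/241
mL = -1·sL + -1/2·sR = -21330/55189
mR = 1·sL + -1·sR = 720/55189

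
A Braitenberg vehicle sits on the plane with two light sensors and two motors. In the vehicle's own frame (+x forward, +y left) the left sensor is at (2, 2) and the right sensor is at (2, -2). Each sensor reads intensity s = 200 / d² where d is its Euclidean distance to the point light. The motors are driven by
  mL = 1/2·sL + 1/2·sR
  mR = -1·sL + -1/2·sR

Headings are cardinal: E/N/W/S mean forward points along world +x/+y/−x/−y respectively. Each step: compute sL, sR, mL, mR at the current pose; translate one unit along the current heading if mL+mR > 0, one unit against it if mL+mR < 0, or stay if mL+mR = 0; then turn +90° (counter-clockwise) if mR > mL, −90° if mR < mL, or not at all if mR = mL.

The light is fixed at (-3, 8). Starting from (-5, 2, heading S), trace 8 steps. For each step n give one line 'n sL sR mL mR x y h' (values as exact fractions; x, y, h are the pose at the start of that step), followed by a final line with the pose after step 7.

n=0: pose=(-5,2,S); sL=25/8, sR=5/2; mL=45/16, mR=-35/8; mL+mR=-25/16 → advance -1; mR−mL=-115/16 → turn -1·90°
n=1: pose=(-5,3,W); sL=40/13, sR=8; mL=72/13, mR=-92/13; mL+mR=-20/13 → advance -1; mR−mL=-164/13 → turn -1·90°
n=2: pose=(-4,3,N); sL=100/9, sR=20; mL=140/9, mR=-190/9; mL+mR=-50/9 → advance -1; mR−mL=-110/3 → turn -1·90°
n=3: pose=(-4,2,E); sL=200/17, sR=40/13; mL=1640/221, mR=-2940/221; mL+mR=-100/17 → advance -1; mR−mL=-4580/221 → turn -1·90°
n=4: pose=(-5,2,S); sL=25/8, sR=5/2; mL=45/16, mR=-35/8; mL+mR=-25/16 → advance -1; mR−mL=-115/16 → turn -1·90°
n=5: pose=(-5,3,W); sL=40/13, sR=8; mL=72/13, mR=-92/13; mL+mR=-20/13 → advance -1; mR−mL=-164/13 → turn -1·90°
n=6: pose=(-4,3,N); sL=100/9, sR=20; mL=140/9, mR=-190/9; mL+mR=-50/9 → advance -1; mR−mL=-110/3 → turn -1·90°
n=7: pose=(-4,2,E); sL=200/17, sR=40/13; mL=1640/221, mR=-2940/221; mL+mR=-100/17 → advance -1; mR−mL=-4580/221 → turn -1·90°

0 25/8 5/2 45/16 -35/8 -5 2 S
1 40/13 8 72/13 -92/13 -5 3 W
2 100/9 20 140/9 -190/9 -4 3 N
3 200/17 40/13 1640/221 -2940/221 -4 2 E
4 25/8 5/2 45/16 -35/8 -5 2 S
5 40/13 8 72/13 -92/13 -5 3 W
6 100/9 20 140/9 -190/9 -4 3 N
7 200/17 40/13 1640/221 -2940/221 -4 2 E
final -5 2 S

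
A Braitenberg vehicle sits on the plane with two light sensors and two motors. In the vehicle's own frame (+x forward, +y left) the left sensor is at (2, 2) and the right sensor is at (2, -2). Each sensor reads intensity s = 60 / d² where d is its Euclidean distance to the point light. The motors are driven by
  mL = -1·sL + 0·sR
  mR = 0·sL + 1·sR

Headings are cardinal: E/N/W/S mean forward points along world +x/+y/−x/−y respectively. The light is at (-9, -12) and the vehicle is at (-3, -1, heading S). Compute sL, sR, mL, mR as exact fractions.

left sensor world pos  = (-1, -3); dL² = 145
right sensor world pos = (-5, -3); dR² = 97
sL = 60/145 = 12/29
sR = 60/97 = 60/97
mL = -1·sL + 0·sR = -12/29
mR = 0·sL + 1·sR = 60/97

12/29 60/97 -12/29 60/97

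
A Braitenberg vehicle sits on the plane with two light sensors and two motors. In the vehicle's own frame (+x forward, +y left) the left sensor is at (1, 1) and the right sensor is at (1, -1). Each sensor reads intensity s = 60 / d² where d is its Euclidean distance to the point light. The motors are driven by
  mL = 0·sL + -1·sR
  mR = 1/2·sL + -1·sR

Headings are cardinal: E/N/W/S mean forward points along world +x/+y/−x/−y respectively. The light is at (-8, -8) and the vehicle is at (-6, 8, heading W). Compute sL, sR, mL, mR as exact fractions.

left sensor world pos  = (-7, 7); dL² = 226
right sensor world pos = (-7, 9); dR² = 290
sL = 60/226 = 30/113
sR = 60/290 = 6/29
mL = 0·sL + -1·sR = -6/29
mR = 1/2·sL + -1·sR = -243/3277

30/113 6/29 -6/29 -243/3277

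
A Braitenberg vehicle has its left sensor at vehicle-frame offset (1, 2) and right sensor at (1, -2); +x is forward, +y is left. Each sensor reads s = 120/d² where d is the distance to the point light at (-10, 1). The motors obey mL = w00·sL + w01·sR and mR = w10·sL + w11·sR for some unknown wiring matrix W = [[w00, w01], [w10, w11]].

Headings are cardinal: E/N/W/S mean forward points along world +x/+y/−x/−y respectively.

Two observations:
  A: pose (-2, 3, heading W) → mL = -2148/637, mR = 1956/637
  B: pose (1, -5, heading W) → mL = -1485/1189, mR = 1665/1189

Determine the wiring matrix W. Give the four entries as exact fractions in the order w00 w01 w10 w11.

-1 -1/2 1/2 1

obs A: pose=(-2,3,W) → sL=120/49, sR=24/13, mL=-2148/637, mR=1956/637
obs B: pose=(1,-5,W) → sL=30/41, sR=30/29, mL=-1485/1189, mR=1665/1189
sensor matrix S = [[120/49, 24/13], [30/41, 30/29]]; det S = 895680/757393
solve [mL_A; mL_B] = S·[w00; w01] and [mR_A; mR_B] = S·[w10; w11]:
  w00 = -1, w01 = -1/2, w10 = 1/2, w11 = 1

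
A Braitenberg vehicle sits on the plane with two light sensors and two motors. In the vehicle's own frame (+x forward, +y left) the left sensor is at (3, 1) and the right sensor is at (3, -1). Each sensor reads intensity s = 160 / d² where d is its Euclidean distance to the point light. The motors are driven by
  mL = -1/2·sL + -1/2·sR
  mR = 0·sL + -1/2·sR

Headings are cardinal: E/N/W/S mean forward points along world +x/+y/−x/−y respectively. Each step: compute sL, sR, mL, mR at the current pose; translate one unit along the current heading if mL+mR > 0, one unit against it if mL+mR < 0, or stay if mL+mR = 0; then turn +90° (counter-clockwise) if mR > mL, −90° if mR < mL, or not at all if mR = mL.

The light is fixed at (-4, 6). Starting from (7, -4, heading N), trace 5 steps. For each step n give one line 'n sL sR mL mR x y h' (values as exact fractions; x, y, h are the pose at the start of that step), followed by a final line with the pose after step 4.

0 160/149 160/193 -27360/28757 -80/193 7 -4 N
1 10/13 40/41 -465/533 -20/41 7 -5 W
2 32/73 160/317 -10912/23141 -80/317 8 -5 S
3 80/153 80/173 -13040/26469 -40/173 8 -4 E
4 160/149 160/193 -27360/28757 -80/193 7 -4 N
final 7 -5 W

n=0: pose=(7,-4,N); sL=160/149, sR=160/193; mL=-27360/28757, mR=-80/193; mL+mR=-39280/28757 → advance -1; mR−mL=80/149 → turn +1·90°
n=1: pose=(7,-5,W); sL=10/13, sR=40/41; mL=-465/533, mR=-20/41; mL+mR=-725/533 → advance -1; mR−mL=5/13 → turn +1·90°
n=2: pose=(8,-5,S); sL=32/73, sR=160/317; mL=-10912/23141, mR=-80/317; mL+mR=-16752/23141 → advance -1; mR−mL=16/73 → turn +1·90°
n=3: pose=(8,-4,E); sL=80/153, sR=80/173; mL=-13040/26469, mR=-40/173; mL+mR=-19160/26469 → advance -1; mR−mL=40/153 → turn +1·90°
n=4: pose=(7,-4,N); sL=160/149, sR=160/193; mL=-27360/28757, mR=-80/193; mL+mR=-39280/28757 → advance -1; mR−mL=80/149 → turn +1·90°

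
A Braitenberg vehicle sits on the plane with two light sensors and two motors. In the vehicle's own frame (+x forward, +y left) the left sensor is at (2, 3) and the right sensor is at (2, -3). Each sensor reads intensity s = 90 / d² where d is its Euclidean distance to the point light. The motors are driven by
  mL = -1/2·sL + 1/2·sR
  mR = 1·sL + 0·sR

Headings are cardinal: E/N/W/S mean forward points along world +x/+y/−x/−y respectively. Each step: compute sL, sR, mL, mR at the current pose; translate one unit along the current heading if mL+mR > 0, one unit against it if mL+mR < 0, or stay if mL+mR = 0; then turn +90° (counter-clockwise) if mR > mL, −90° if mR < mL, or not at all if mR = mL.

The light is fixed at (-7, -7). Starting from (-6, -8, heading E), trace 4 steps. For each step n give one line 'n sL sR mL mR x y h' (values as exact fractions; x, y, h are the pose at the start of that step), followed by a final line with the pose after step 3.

n=0: pose=(-6,-8,E); sL=90/13, sR=18/5; mL=-108/65, mR=90/13; mL+mR=342/65 → advance +1; mR−mL=558/65 → turn +1·90°
n=1: pose=(-5,-8,N); sL=45, sR=45/13; mL=-270/13, mR=45; mL+mR=315/13 → advance +1; mR−mL=855/13 → turn +1·90°
n=2: pose=(-5,-7,W); sL=10, sR=10; mL=0, mR=10; mL+mR=10 → advance +1; mR−mL=10 → turn +1·90°
n=3: pose=(-6,-7,S); sL=9/2, sR=45/4; mL=27/8, mR=9/2; mL+mR=63/8 → advance +1; mR−mL=9/8 → turn +1·90°

0 90/13 18/5 -108/65 90/13 -6 -8 E
1 45 45/13 -270/13 45 -5 -8 N
2 10 10 0 10 -5 -7 W
3 9/2 45/4 27/8 9/2 -6 -7 S
final -6 -8 E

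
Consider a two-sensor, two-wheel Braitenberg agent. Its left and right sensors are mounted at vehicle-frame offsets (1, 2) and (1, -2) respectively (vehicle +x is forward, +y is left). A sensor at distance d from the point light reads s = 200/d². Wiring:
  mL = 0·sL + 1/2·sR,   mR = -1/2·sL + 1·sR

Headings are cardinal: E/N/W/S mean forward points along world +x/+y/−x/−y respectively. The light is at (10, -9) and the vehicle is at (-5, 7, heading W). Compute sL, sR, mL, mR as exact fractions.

left sensor world pos  = (-6, 5); dL² = 452
right sensor world pos = (-6, 9); dR² = 580
sL = 200/452 = 50/113
sR = 200/580 = 10/29
mL = 0·sL + 1/2·sR = 5/29
mR = -1/2·sL + 1·sR = 405/3277

50/113 10/29 5/29 405/3277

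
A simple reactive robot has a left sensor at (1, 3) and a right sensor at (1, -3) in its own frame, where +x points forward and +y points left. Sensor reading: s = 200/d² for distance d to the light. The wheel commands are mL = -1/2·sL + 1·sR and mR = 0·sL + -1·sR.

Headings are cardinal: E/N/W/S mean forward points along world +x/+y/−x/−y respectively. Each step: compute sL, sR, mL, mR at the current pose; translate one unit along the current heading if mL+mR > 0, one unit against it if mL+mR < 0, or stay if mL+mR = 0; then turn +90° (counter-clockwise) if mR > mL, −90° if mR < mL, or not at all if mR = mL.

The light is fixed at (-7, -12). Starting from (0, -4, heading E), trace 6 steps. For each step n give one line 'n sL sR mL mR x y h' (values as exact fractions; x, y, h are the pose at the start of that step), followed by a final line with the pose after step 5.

n=0: pose=(0,-4,E); sL=40/37, sR=200/89; mL=5620/3293, mR=-200/89; mL+mR=-20/37 → advance -1; mR−mL=-13020/3293 → turn -1·90°
n=1: pose=(-1,-4,S); sL=20/13, sR=100/29; mL=1010/377, mR=-100/29; mL+mR=-10/13 → advance -1; mR−mL=-2310/377 → turn -1·90°
n=2: pose=(-1,-3,W); sL=200/61, sR=200/169; mL=-4700/10309, mR=-200/169; mL+mR=-100/61 → advance -1; mR−mL=-7500/10309 → turn -1·90°
n=3: pose=(0,-3,N); sL=50/29, sR=1; mL=4/29, mR=-1; mL+mR=-25/29 → advance -1; mR−mL=-33/29 → turn -1·90°
n=4: pose=(0,-4,E); sL=40/37, sR=200/89; mL=5620/3293, mR=-200/89; mL+mR=-20/37 → advance -1; mR−mL=-13020/3293 → turn -1·90°
n=5: pose=(-1,-4,S); sL=20/13, sR=100/29; mL=1010/377, mR=-100/29; mL+mR=-10/13 → advance -1; mR−mL=-2310/377 → turn -1·90°

0 40/37 200/89 5620/3293 -200/89 0 -4 E
1 20/13 100/29 1010/377 -100/29 -1 -4 S
2 200/61 200/169 -4700/10309 -200/169 -1 -3 W
3 50/29 1 4/29 -1 0 -3 N
4 40/37 200/89 5620/3293 -200/89 0 -4 E
5 20/13 100/29 1010/377 -100/29 -1 -4 S
final -1 -3 W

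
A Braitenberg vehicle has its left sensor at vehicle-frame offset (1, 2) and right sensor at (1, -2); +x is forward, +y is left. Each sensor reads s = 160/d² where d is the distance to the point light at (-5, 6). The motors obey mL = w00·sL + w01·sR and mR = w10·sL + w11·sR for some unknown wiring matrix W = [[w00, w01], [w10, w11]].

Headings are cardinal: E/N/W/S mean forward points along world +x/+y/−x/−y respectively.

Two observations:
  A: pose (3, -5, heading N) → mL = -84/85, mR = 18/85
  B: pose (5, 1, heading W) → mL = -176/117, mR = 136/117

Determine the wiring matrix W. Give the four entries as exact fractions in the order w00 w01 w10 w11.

obs A: pose=(3,-5,N) → sL=20/17, sR=4/5, mL=-84/85, mR=18/85
obs B: pose=(5,1,W) → sL=16/13, sR=16/9, mL=-176/117, mR=136/117
sensor matrix S = [[20/17, 4/5], [16/13, 16/9]]; det S = 11008/9945
solve [mL_A; mL_B] = S·[w00; w01] and [mR_A; mR_B] = S·[w10; w11]:
  w00 = -1/2, w01 = -1/2, w10 = -1/2, w11 = 1

-1/2 -1/2 -1/2 1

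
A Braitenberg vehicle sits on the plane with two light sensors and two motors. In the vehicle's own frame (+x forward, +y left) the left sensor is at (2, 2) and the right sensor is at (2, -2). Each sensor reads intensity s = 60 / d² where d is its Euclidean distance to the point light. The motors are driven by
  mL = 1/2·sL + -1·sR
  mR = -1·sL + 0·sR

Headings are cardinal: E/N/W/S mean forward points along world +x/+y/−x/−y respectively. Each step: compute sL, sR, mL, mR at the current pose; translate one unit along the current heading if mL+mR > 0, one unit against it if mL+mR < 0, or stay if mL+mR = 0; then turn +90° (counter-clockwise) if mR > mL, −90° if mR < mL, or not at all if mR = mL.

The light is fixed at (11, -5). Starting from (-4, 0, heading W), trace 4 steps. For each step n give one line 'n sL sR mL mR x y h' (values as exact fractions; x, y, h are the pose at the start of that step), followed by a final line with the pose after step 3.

0 30/149 30/169 -1935/25181 -30/149 -4 0 W
1 12/61 60/193 -2502/11773 -12/61 -3 0 N
2 3/13 15/73 -171/1898 -3/13 -3 -1 W
3 20/87 60/157 -3650/13659 -20/87 -2 -1 N
final -2 -2 W

n=0: pose=(-4,0,W); sL=30/149, sR=30/169; mL=-1935/25181, mR=-30/149; mL+mR=-7005/25181 → advance -1; mR−mL=-3135/25181 → turn -1·90°
n=1: pose=(-3,0,N); sL=12/61, sR=60/193; mL=-2502/11773, mR=-12/61; mL+mR=-4818/11773 → advance -1; mR−mL=186/11773 → turn +1·90°
n=2: pose=(-3,-1,W); sL=3/13, sR=15/73; mL=-171/1898, mR=-3/13; mL+mR=-609/1898 → advance -1; mR−mL=-267/1898 → turn -1·90°
n=3: pose=(-2,-1,N); sL=20/87, sR=60/157; mL=-3650/13659, mR=-20/87; mL+mR=-6790/13659 → advance -1; mR−mL=170/4553 → turn +1·90°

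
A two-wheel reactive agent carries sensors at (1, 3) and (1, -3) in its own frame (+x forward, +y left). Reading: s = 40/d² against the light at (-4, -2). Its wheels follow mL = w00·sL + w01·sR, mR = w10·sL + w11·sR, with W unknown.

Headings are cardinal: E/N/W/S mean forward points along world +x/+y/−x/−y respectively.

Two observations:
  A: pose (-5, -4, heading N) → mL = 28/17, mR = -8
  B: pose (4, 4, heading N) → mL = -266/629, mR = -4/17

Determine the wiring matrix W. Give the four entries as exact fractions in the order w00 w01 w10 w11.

obs A: pose=(-5,-4,N) → sL=40/17, sR=8, mL=28/17, mR=-8
obs B: pose=(4,4,N) → sL=20/37, sR=4/17, mL=-266/629, mR=-4/17
sensor matrix S = [[40/17, 8], [20/37, 4/17]]; det S = -40320/10693
solve [mL_A; mL_B] = S·[w00; w01] and [mR_A; mR_B] = S·[w10; w11]:
  w00 = -1, w01 = 1/2, w10 = 0, w11 = -1

-1 1/2 0 -1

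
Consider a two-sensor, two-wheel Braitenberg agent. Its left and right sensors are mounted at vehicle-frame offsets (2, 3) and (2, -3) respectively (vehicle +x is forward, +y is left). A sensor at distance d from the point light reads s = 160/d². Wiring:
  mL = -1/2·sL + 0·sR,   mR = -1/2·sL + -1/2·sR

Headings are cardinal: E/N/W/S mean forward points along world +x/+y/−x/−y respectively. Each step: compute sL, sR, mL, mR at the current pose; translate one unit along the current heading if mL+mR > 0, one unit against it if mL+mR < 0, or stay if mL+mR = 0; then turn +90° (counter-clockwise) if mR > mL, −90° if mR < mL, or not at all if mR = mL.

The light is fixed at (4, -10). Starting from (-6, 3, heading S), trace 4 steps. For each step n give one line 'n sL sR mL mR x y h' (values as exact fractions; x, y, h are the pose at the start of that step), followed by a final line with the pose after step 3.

n=0: pose=(-6,3,S); sL=16/17, sR=16/29; mL=-8/17, mR=-368/493; mL+mR=-600/493 → advance -1; mR−mL=-8/29 → turn -1·90°
n=1: pose=(-6,4,W); sL=32/53, sR=160/433; mL=-16/53, mR=-11168/22949; mL+mR=-18096/22949 → advance -1; mR−mL=-80/433 → turn -1·90°
n=2: pose=(-5,4,N); sL=2/5, sR=40/73; mL=-1/5, mR=-173/365; mL+mR=-246/365 → advance -1; mR−mL=-20/73 → turn -1·90°
n=3: pose=(-5,3,E); sL=32/61, sR=160/149; mL=-16/61, mR=-7264/9089; mL+mR=-9648/9089 → advance -1; mR−mL=-80/149 → turn -1·90°

0 16/17 16/29 -8/17 -368/493 -6 3 S
1 32/53 160/433 -16/53 -11168/22949 -6 4 W
2 2/5 40/73 -1/5 -173/365 -5 4 N
3 32/61 160/149 -16/61 -7264/9089 -5 3 E
final -6 3 S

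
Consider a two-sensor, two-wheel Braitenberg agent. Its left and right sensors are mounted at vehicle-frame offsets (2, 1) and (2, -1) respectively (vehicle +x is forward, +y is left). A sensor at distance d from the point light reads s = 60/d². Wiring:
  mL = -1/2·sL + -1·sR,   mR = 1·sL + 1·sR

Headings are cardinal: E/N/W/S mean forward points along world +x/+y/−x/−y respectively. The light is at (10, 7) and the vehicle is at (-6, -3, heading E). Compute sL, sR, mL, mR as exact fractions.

left sensor world pos  = (-4, -2); dL² = 277
right sensor world pos = (-4, -4); dR² = 317
sL = 60/277 = 60/277
sR = 60/317 = 60/317
mL = -1/2·sL + -1·sR = -26130/87809
mR = 1·sL + 1·sR = 35640/87809

60/277 60/317 -26130/87809 35640/87809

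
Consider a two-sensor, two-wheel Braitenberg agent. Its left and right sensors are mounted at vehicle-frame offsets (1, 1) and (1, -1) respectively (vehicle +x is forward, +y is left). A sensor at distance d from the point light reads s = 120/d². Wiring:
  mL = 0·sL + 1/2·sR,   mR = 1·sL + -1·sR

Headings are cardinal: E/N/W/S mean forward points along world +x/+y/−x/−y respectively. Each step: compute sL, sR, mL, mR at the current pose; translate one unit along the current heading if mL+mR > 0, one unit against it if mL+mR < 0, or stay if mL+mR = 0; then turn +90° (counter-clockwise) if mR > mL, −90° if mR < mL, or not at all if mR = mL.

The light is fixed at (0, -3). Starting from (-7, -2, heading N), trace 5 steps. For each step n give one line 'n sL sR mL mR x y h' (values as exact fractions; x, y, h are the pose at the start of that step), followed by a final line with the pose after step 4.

0 30/17 3 3/2 -21/17 -7 -2 N
1 8/3 120/37 60/37 -64/111 -7 -1 E
2 60/13 12/5 6/5 144/65 -6 -1 S
3 120/29 24/5 12/5 -96/145 -6 -2 E
4 15/2 10/3 5/3 25/6 -5 -2 S
final -5 -3 E

n=0: pose=(-7,-2,N); sL=30/17, sR=3; mL=3/2, mR=-21/17; mL+mR=9/34 → advance +1; mR−mL=-93/34 → turn -1·90°
n=1: pose=(-7,-1,E); sL=8/3, sR=120/37; mL=60/37, mR=-64/111; mL+mR=116/111 → advance +1; mR−mL=-244/111 → turn -1·90°
n=2: pose=(-6,-1,S); sL=60/13, sR=12/5; mL=6/5, mR=144/65; mL+mR=222/65 → advance +1; mR−mL=66/65 → turn +1·90°
n=3: pose=(-6,-2,E); sL=120/29, sR=24/5; mL=12/5, mR=-96/145; mL+mR=252/145 → advance +1; mR−mL=-444/145 → turn -1·90°
n=4: pose=(-5,-2,S); sL=15/2, sR=10/3; mL=5/3, mR=25/6; mL+mR=35/6 → advance +1; mR−mL=5/2 → turn +1·90°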